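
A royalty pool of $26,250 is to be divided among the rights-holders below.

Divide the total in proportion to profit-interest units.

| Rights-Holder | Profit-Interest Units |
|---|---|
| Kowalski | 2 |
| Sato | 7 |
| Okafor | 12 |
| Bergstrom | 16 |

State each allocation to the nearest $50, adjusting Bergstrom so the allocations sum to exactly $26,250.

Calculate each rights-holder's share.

Kowalski: $1,400 | Sato: $4,950 | Okafor: $8,500 | Bergstrom: $11,400

Sum of profit-interest units: 37.
Pro-rata amounts: Kowalski 2/37 × $26,250 = 1,418.92; Sato 7/37 × $26,250 = 4,966.22; Okafor 12/37 × $26,250 = 8,513.51; Bergstrom 16/37 × $26,250 = 11,351.35.
Rounded to nearest $50: Kowalski $1,400; Sato $4,950; Okafor $8,500; Bergstrom $11,350. Sum = $26,200.
Difference $26,250 − $26,200 = +$50 applied to Bergstrom: Bergstrom becomes $11,400.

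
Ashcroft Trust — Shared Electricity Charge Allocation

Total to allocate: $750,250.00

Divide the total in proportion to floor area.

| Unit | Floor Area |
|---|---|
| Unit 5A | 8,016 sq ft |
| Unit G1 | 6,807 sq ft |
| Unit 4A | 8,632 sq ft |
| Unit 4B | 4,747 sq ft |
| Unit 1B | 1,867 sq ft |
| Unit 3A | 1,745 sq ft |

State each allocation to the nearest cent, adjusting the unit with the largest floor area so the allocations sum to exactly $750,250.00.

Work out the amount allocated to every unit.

Unit 5A: $189,036.40 | Unit G1: $160,525.30 | Unit 4A: $203,563.15 | Unit 4B: $111,945.58 | Unit 1B: $44,028.31 | Unit 3A: $41,151.26

Floor area total: 8,016 + 6,807 + 8,632 + 4,747 + 1,867 + 1,745 = 31,814.
Pro-rata amounts: Unit 5A 189,036.3991; Unit G1 160,525.2955; Unit 4A 203,563.1483; Unit 4B 111,945.5821; Unit 1B 44,028.3130; Unit 3A 41,151.2620.
Rounded to nearest cent: Unit 5A $189,036.40; Unit G1 $160,525.30; Unit 4A $203,563.15; Unit 4B $111,945.58; Unit 1B $44,028.31; Unit 3A $41,151.26. Sum = $750,250.00.
Rounded total matches; no reconciliation needed.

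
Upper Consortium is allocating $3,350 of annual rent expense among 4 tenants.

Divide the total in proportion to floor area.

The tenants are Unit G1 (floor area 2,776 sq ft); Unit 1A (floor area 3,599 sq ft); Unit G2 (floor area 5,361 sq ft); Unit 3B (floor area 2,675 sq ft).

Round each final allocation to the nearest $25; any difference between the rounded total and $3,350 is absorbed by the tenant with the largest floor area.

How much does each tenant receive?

Unit G1: $650 | Unit 1A: $825 | Unit G2: $1,250 | Unit 3B: $625

Floor area total: 2,776 + 3,599 + 5,361 + 2,675 = 14,411.
Raw shares: Unit G1 645.31; Unit 1A 836.63; Unit G2 1,246.23; Unit 3B 621.83.
At nearest $25: Unit G1 $650; Unit 1A $825; Unit G2 $1,250; Unit 3B $625. Sum = $3,350.
Sum already equals the total — no adjustment.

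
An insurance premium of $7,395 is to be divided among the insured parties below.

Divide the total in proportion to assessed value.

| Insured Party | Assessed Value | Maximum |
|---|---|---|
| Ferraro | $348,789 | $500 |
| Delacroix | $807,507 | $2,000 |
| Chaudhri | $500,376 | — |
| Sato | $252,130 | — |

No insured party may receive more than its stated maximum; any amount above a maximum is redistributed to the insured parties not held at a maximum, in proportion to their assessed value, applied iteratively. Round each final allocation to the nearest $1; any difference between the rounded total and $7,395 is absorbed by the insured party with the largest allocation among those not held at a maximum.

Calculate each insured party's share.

Ferraro: $500 | Delacroix: $2,000 | Chaudhri: $3,255 | Sato: $1,640

Combined assessed value = 1,908,802.
Unconstrained shares: Ferraro 1,351.26; Delacroix 3,128.41; Chaudhri 1,938.54; Sato 976.79.
Capped: Ferraro ($500), Delacroix ($2,000); balance $4,895 reallocated over remaining assessed value 752,506.
Remaining shares: Chaudhri 3,254.91 → $3,255; Sato 1,640.09 → $1,640.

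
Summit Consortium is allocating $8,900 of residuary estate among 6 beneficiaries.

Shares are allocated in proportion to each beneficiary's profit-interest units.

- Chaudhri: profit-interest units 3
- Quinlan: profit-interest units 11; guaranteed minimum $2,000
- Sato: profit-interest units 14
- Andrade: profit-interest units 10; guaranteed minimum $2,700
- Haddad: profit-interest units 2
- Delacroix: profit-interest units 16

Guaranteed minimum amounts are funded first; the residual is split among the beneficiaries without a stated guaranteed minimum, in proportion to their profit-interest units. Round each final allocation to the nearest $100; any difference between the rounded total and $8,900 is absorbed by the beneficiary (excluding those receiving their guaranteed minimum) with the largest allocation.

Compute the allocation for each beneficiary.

Chaudhri: $400 · Quinlan: $2,000 · Sato: $1,700 · Andrade: $2,700 · Haddad: $200 · Delacroix: $1,900

Minimums first: Quinlan $2,000; Andrade $2,700. Residual $4,200.
Residual split over remaining profit-interest units 35: Chaudhri 360.00 → $400; Sato 1,680.00 → $1,700; Haddad 240.00 → $200; Delacroix 1,920.00 → $1,900.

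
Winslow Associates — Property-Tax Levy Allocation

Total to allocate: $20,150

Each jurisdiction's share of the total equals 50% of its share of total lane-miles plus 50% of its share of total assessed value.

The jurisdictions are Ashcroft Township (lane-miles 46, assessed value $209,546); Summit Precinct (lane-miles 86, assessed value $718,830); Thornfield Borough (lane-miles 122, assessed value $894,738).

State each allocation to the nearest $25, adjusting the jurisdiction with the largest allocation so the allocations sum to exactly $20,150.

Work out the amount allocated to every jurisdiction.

Ashcroft Township: $2,975 | Summit Precinct: $7,375 | Thornfield Borough: $9,800

Totals — lane-miles 254, assessed value 1,823,114.
Combined weights (50% lane-miles + 50% assessed value): Ashcroft Township 0.1480; Summit Precinct 0.3664; Thornfield Borough 0.4855.
Unrounded shares: Ashcroft Township 2,982.61; Summit Precinct 7,383.66; Thornfield Borough 9,783.73.
After rounding ($25): Ashcroft Township $2,975; Summit Precinct $7,375; Thornfield Borough $9,775. Sum = $20,125.
Difference $20,150 − $20,125 = +$25 applied to largest allocation (Thornfield Borough): Thornfield Borough becomes $9,800.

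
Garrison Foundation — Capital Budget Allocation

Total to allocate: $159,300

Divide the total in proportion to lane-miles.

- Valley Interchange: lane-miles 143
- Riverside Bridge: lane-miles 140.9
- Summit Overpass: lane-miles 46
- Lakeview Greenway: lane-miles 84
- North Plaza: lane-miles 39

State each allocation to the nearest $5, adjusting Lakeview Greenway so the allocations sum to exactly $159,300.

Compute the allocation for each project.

Sum of lane-miles: 452.9.
Proportional shares: Valley Interchange 143/452.9 × $159,300 = 50,297.86; Riverside Bridge 140.9/452.9 × $159,300 = 49,559.22; Summit Overpass 46/452.9 × $159,300 = 16,179.73; Lakeview Greenway 84/452.9 × $159,300 = 29,545.60; North Plaza 39/452.9 × $159,300 = 13,717.60.
After rounding ($5): Valley Interchange $50,300; Riverside Bridge $49,560; Summit Overpass $16,180; Lakeview Greenway $29,545; North Plaza $13,720. Sum = $159,305.
Difference $159,300 − $159,305 = −$5 applied to Lakeview Greenway: Lakeview Greenway becomes $29,540.

Valley Interchange: $50,300 | Riverside Bridge: $49,560 | Summit Overpass: $16,180 | Lakeview Greenway: $29,540 | North Plaza: $13,720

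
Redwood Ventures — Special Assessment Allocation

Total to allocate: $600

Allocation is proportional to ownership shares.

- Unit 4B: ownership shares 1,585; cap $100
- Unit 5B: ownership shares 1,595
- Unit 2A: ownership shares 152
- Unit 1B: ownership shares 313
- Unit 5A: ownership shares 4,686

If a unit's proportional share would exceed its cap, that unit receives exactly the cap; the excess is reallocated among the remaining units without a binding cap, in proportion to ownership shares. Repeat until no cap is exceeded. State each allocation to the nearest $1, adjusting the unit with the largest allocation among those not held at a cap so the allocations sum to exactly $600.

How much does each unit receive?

Unit 4B: $100; Unit 5B: $118; Unit 2A: $11; Unit 1B: $23; Unit 5A: $348

Sum of ownership shares: 8,331.
Pro-rata shares before constraints: Unit 4B 114.15; Unit 5B 114.87; Unit 2A 10.95; Unit 1B 22.54; Unit 5A 337.49.
Held at cap: Unit 4B ($100); residual $500 reallocated over remaining ownership shares 6,746.
Redistributed shares: Unit 5B 118.22 → $118; Unit 2A 11.27 → $11; Unit 1B 23.20 → $23; Unit 5A 347.32 → $347.
Rounding difference +$1 applied to Unit 5A → $348.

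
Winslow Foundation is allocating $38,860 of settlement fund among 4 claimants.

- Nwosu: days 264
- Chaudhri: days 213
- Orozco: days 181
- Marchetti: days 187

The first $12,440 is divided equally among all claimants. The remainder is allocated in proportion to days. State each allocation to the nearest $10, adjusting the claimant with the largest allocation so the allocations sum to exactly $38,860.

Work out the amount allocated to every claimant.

First tranche $12,440 split equally: $3,110 each.
Remainder $26,420 by days (total 845): Nwosu 8,254.30 → $8,250; Chaudhri 6,659.72 → $6,660; Orozco 5,659.20 → $5,660; Marchetti 5,846.79 → $5,850.
Totals: Nwosu $3,110 + $8,250 = $11,360; Chaudhri $3,110 + $6,660 = $9,770; Orozco $3,110 + $5,660 = $8,770; Marchetti $3,110 + $5,850 = $8,960.

Nwosu: $11,360 | Chaudhri: $9,770 | Orozco: $8,770 | Marchetti: $8,960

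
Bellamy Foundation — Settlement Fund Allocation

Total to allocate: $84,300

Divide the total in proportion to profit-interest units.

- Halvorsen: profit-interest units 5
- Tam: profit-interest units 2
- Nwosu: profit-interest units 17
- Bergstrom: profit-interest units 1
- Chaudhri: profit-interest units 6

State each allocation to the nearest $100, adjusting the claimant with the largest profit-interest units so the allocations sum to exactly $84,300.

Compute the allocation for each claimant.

Halvorsen: $13,600 | Tam: $5,400 | Nwosu: $46,300 | Bergstrom: $2,700 | Chaudhri: $16,300

Total profit-interest units = 5 + 2 + 17 + 1 + 6 = 31.
Raw shares: Halvorsen 13,596.77; Tam 5,438.71; Nwosu 46,229.03; Bergstrom 2,719.35; Chaudhri 16,316.13.
At nearest $100: Halvorsen $13,600; Tam $5,400; Nwosu $46,200; Bergstrom $2,700; Chaudhri $16,300. Sum = $84,200.
Difference $84,300 − $84,200 = +$100 applied to largest profit-interest units (Nwosu): Nwosu becomes $46,300.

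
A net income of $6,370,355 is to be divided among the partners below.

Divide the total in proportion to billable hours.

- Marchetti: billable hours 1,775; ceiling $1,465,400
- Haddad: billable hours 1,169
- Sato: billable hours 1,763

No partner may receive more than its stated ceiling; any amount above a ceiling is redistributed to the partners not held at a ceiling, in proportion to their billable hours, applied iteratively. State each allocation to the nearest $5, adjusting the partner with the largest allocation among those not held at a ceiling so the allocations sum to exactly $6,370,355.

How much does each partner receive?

Billable hours total: 4,707.
Unconstrained shares: Marchetti 2,402,247.74; Haddad 1,582,100.06; Sato 2,386,007.19.
Capped: Marchetti ($1,465,400); balance $4,904,955 reallocated over remaining billable hours 2,932.
Redistributed shares: Haddad 1,955,624.96 → $1,955,625; Sato 2,949,330.04 → $2,949,330.

Marchetti: $1,465,400 · Haddad: $1,955,625 · Sato: $2,949,330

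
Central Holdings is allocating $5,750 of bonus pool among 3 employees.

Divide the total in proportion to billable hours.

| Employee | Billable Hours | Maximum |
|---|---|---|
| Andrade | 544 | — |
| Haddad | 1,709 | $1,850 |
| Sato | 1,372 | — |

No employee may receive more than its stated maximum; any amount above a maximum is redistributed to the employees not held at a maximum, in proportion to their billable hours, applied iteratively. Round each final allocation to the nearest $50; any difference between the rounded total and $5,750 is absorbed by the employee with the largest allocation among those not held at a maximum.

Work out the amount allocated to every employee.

Sum of billable hours: 3,625.
Pro-rata shares before constraints: Andrade 862.90; Haddad 2,710.83; Sato 2,176.28.
Capped: Haddad ($1,850); residual $3,900 reallocated over remaining billable hours 1,916.
Redistributed shares: Andrade 1,107.31 → $1,100; Sato 2,792.69 → $2,800.

Andrade: $1,100 | Haddad: $1,850 | Sato: $2,800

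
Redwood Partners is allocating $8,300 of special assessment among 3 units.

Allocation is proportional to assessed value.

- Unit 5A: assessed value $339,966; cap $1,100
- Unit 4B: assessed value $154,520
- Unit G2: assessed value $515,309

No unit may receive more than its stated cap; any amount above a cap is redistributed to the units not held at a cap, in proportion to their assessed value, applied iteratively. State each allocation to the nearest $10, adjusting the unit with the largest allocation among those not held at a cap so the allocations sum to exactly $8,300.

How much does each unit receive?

Total assessed value = 1,009,795.
Proportional shares (ignoring caps): Unit 5A 2,794.35; Unit 4B 1,270.08; Unit G2 4,235.58.
Held at cap: Unit 5A ($1,100); residual $7,200 reallocated over remaining assessed value 669,829.
Shares after redistribution: Unit 4B 1,660.94 → $1,660; Unit G2 5,539.06 → $5,540.

Unit 5A: $1,100 | Unit 4B: $1,660 | Unit G2: $5,540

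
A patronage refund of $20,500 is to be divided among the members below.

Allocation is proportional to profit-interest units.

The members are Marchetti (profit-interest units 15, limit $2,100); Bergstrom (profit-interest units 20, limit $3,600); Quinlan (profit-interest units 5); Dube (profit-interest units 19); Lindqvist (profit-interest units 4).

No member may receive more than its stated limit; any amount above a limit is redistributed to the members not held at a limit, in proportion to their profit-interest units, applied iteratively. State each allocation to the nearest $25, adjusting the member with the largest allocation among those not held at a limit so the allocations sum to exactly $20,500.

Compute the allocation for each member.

Marchetti: $2,100; Bergstrom: $3,600; Quinlan: $2,650; Dube: $10,025; Lindqvist: $2,125

Sum of profit-interest units: 63.
Pro-rata shares before constraints: Marchetti 4,880.95; Bergstrom 6,507.94; Quinlan 1,626.98; Dube 6,182.54; Lindqvist 1,301.59.
Cap binds for Marchetti ($2,100), Bergstrom ($3,600); balance $14,800 reallocated over remaining profit-interest units 28.
Redistributed shares: Quinlan 2,642.86 → $2,650; Dube 10,042.86 → $10,050; Lindqvist 2,114.29 → $2,125.
Rounding difference −$25 applied to Dube → $10,025.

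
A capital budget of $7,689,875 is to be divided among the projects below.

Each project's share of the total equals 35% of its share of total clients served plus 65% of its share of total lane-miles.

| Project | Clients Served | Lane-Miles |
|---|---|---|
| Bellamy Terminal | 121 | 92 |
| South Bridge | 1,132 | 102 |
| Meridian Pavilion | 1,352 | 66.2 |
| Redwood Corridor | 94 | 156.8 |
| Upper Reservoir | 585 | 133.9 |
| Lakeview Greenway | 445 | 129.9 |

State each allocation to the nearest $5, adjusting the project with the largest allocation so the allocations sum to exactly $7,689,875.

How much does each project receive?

Totals — clients served 3,729, lane-miles 680.8.
Combined weights (35% clients served + 65% lane-miles): Bellamy Terminal 0.0992; South Bridge 0.2036; Meridian Pavilion 0.1901; Redwood Corridor 0.1585; Upper Reservoir 0.1827; Lakeview Greenway 0.1658.
Raw shares: Bellamy Terminal 762,795.38; South Bridge 1,565,918.11; Meridian Pavilion 1,461,863.27; Redwood Corridor 1,219,067.95; Upper Reservoir 1,405,322.55; Lakeview Greenway 1,274,907.74.
Rounded to nearest $5: Bellamy Terminal $762,795; South Bridge $1,565,920; Meridian Pavilion $1,461,865; Redwood Corridor $1,219,070; Upper Reservoir $1,405,325; Lakeview Greenway $1,274,910. Sum = $7,689,885.
Difference $7,689,875 − $7,689,885 = −$10 applied to largest allocation (South Bridge): South Bridge becomes $1,565,910.

Bellamy Terminal: $762,795; South Bridge: $1,565,910; Meridian Pavilion: $1,461,865; Redwood Corridor: $1,219,070; Upper Reservoir: $1,405,325; Lakeview Greenway: $1,274,910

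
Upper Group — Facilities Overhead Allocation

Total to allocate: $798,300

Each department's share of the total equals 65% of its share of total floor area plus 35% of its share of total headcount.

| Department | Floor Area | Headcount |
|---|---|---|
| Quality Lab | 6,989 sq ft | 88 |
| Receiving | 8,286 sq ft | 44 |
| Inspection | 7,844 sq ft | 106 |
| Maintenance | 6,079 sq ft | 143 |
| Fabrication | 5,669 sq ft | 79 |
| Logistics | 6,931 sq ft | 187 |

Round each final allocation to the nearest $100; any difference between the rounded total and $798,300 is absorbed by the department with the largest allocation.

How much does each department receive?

Floor area total 41,798; headcount total 647.
Composite weights (65% floor area + 35% headcount): Quality Lab 0.1563; Receiving 0.1527; Inspection 0.1793; Maintenance 0.1719; Fabrication 0.1309; Logistics 0.2089.
Unrounded shares: Quality Lab 124,766.43; Receiving 121,866.57; Inspection 143,153.94; Maintenance 137,220.95; Fabrication 104,492.86; Logistics 166,799.25.
Rounded to nearest $100: Quality Lab $124,800; Receiving $121,900; Inspection $143,200; Maintenance $137,200; Fabrication $104,500; Logistics $166,800. Sum = $798,400.
Difference $798,300 − $798,400 = −$100 applied to largest allocation (Logistics): Logistics becomes $166,700.

Quality Lab: $124,800 · Receiving: $121,900 · Inspection: $143,200 · Maintenance: $137,200 · Fabrication: $104,500 · Logistics: $166,700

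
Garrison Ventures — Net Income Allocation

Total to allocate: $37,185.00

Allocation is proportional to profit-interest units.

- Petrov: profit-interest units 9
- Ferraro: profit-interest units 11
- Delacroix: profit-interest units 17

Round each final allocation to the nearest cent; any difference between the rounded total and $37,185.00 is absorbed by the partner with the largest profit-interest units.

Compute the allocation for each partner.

Petrov: $9,045.00 | Ferraro: $11,055.00 | Delacroix: $17,085.00

Profit-interest units total: 9 + 11 + 17 = 37.
Pro-rata amounts: Petrov 9,045.0000; Ferraro 11,055.0000; Delacroix 17,085.0000.
After rounding (cent): Petrov $9,045.00; Ferraro $11,055.00; Delacroix $17,085.00. Sum = $37,185.00.
No rounding difference to absorb.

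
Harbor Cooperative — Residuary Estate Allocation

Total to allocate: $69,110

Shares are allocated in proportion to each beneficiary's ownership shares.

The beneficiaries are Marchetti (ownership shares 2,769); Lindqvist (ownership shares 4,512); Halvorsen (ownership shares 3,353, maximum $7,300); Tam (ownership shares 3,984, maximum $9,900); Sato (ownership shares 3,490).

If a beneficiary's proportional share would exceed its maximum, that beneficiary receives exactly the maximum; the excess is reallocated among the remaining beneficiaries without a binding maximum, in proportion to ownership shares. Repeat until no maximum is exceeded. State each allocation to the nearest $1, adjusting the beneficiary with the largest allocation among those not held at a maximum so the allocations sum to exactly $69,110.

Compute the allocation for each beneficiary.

Total ownership shares = 18,108.
Pro-rata shares before constraints: Marchetti 10,568.01; Lindqvist 17,220.25; Halvorsen 12,796.88; Tam 15,205.12; Sato 13,319.74.
Held at cap: Halvorsen ($7,300), Tam ($9,900); balance $51,910 reallocated over remaining ownership shares 10,771.
Shares after redistribution: Marchetti 13,344.98 → $13,345; Lindqvist 21,745.23 → $21,745; Sato 16,819.78 → $16,820.

Marchetti: $13,345 · Lindqvist: $21,745 · Halvorsen: $7,300 · Tam: $9,900 · Sato: $16,820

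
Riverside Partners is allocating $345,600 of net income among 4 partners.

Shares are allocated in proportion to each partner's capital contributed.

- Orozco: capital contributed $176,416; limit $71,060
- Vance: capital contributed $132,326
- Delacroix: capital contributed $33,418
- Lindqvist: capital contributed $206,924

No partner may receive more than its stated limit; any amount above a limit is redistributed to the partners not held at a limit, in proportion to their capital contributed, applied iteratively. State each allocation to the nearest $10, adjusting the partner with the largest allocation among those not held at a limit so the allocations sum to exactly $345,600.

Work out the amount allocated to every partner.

Orozco: $71,060 · Vance: $97,480 · Delacroix: $24,620 · Lindqvist: $152,440

Total capital contributed = 549,084.
Unconstrained shares: Orozco 111,038.33; Vance 83,287.56; Delacroix 21,033.69; Lindqvist 130,240.43.
Capped: Orozco ($71,060); residual $274,540 reallocated over remaining capital contributed 372,668.
Remaining shares: Vance 97,482.96 → $97,480; Delacroix 24,618.64 → $24,620; Lindqvist 152,438.40 → $152,440.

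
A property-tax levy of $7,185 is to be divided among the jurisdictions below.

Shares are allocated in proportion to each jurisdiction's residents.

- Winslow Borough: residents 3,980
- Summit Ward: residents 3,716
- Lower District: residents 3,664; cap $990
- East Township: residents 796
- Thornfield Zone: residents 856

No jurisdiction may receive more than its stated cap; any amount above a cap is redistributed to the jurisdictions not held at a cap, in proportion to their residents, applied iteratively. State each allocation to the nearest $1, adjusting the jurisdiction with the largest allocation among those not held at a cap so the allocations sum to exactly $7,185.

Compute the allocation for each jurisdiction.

Winslow Borough: $2,637 | Summit Ward: $2,463 | Lower District: $990 | East Township: $528 | Thornfield Zone: $567

Combined residents = 13,012.
Pro-rata shares before constraints: Winslow Borough 2,197.69; Summit Ward 2,051.91; Lower District 2,023.20; East Township 439.54; Thornfield Zone 472.67.
Cap binds for Lower District ($990); remaining pool $6,195 reallocated over remaining residents 9,348.
Redistributed shares: Winslow Borough 2,637.58 → $2,638; Summit Ward 2,462.63 → $2,463; East Township 527.52 → $528; Thornfield Zone 567.28 → $567.
Rounding difference −$1 applied to Winslow Borough → $2,637.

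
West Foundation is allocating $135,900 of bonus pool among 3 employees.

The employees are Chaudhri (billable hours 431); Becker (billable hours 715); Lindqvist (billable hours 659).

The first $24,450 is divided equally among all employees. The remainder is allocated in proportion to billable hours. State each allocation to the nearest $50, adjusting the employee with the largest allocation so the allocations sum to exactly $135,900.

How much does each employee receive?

First tranche $24,450 split equally: $8,150 each.
Remainder $111,450 by billable hours (total 1,805): Chaudhri 26,612.16 → $26,600; Becker 44,147.78 → $44,150; Lindqvist 40,690.06 → $40,700.
Totals: Chaudhri $8,150 + $26,600 = $34,750; Becker $8,150 + $44,150 = $52,300; Lindqvist $8,150 + $40,700 = $48,850.

Chaudhri: $34,750 | Becker: $52,300 | Lindqvist: $48,850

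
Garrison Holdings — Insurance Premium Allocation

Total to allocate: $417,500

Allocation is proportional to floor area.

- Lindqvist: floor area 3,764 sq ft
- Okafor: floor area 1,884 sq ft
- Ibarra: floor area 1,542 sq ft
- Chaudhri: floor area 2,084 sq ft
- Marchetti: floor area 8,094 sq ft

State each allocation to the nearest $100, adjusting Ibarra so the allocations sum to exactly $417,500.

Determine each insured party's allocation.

Combined floor area = 17,368.
Pro-rata amounts: Lindqvist 3,764/17,368 × $417,500 = 90,480.77; Okafor 1,884/17,368 × $417,500 = 45,288.46; Ibarra 1,542/17,368 × $417,500 = 37,067.31; Chaudhri 2,084/17,368 × $417,500 = 50,096.15; Marchetti 8,094/17,368 × $417,500 = 194,567.31.
Rounded to nearest $100: Lindqvist $90,500; Okafor $45,300; Ibarra $37,100; Chaudhri $50,100; Marchetti $194,600. Sum = $417,600.
Difference $417,500 − $417,600 = −$100 applied to Ibarra: Ibarra becomes $37,000.

Lindqvist: $90,500 · Okafor: $45,300 · Ibarra: $37,000 · Chaudhri: $50,100 · Marchetti: $194,600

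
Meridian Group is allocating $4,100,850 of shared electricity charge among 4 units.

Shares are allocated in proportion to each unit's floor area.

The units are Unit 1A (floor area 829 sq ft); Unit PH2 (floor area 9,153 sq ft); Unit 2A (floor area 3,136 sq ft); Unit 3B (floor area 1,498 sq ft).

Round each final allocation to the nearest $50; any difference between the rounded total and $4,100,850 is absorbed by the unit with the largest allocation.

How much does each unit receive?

Sum of floor area: 14,616.
Proportional shares: Unit 1A 829/14,616 × $4,100,850 = 232,594.74; Unit PH2 9,153/14,616 × $4,100,850 = 2,568,081.56; Unit 2A 3,136/14,616 × $4,100,850 = 879,875.86; Unit 3B 1,498/14,616 × $4,100,850 = 420,297.84.
At nearest $50: Unit 1A $232,600; Unit PH2 $2,568,100; Unit 2A $879,900; Unit 3B $420,300. Sum = $4,100,900.
Difference $4,100,850 − $4,100,900 = −$50 applied to largest allocation (Unit PH2): Unit PH2 becomes $2,568,050.

Unit 1A: $232,600 | Unit PH2: $2,568,050 | Unit 2A: $879,900 | Unit 3B: $420,300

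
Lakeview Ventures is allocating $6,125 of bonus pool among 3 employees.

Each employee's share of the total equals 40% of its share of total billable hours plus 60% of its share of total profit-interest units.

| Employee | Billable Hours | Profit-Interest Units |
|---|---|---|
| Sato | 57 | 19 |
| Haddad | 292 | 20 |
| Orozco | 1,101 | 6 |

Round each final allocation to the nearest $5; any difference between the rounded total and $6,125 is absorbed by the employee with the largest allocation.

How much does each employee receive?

Sato: $1,650 | Haddad: $2,125 | Orozco: $2,350

Billable hours total 1,450; profit-interest units total 45.
Combined weights (40% billable hours + 60% profit-interest units): Sato 0.2691; Haddad 0.3472; Orozco 0.3837.
Raw shares: Sato 1,647.98; Haddad 2,126.71; Orozco 2,350.31.
After rounding ($5): Sato $1,650; Haddad $2,125; Orozco $2,350. Sum = $6,125.
Sum already equals the total — no adjustment.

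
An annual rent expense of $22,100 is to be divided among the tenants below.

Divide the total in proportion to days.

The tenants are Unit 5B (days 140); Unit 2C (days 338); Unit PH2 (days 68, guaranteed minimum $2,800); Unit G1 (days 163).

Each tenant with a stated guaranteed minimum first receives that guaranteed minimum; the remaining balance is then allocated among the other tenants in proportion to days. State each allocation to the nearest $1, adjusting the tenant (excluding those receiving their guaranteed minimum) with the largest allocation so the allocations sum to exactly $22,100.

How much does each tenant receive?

Fund the minimums — Unit PH2 $2,800. Residual $19,300.
Residual split over remaining days 641: Unit 5B 4,215.29 → $4,215; Unit 2C 10,176.91 → $10,177; Unit G1 4,907.80 → $4,908.

Unit 5B: $4,215 | Unit 2C: $10,177 | Unit PH2: $2,800 | Unit G1: $4,908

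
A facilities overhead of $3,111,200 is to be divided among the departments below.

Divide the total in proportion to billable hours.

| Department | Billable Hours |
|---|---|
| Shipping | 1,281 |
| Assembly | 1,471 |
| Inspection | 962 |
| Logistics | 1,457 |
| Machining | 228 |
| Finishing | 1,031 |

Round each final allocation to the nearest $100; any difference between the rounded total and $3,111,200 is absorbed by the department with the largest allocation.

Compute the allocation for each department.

Shipping: $619,800; Assembly: $711,700; Inspection: $465,500; Logistics: $705,000; Machining: $110,300; Finishing: $498,900

Combined billable hours = 6,430.
Unrounded shares: Shipping 1,281/6,430 × $3,111,200 = 619,820.72; Assembly 1,471/6,430 × $3,111,200 = 711,753.53; Inspection 962/6,430 × $3,111,200 = 465,470.36; Logistics 1,457/6,430 × $3,111,200 = 704,979.53; Machining 228/6,430 × $3,111,200 = 110,319.38; Finishing 1,031/6,430 × $3,111,200 = 498,856.49.
After rounding ($100): Shipping $619,800; Assembly $711,800; Inspection $465,500; Logistics $705,000; Machining $110,300; Finishing $498,900. Sum = $3,111,300.
Difference $3,111,200 − $3,111,300 = −$100 applied to largest allocation (Assembly): Assembly becomes $711,700.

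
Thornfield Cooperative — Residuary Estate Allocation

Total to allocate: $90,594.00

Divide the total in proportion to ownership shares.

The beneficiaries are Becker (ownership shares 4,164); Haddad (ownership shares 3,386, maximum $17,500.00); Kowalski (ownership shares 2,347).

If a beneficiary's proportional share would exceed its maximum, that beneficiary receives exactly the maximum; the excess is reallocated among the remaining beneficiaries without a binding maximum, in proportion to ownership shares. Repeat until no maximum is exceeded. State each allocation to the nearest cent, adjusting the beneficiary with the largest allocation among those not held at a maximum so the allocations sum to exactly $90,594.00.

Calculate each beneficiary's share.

Combined ownership shares = 9,897.
Pro-rata shares before constraints: Becker 38,115.9357; Haddad 30,994.3704; Kowalski 21,483.6938.
Capped: Haddad ($17,500.00); residual $73,094.00 reallocated over remaining ownership shares 6,511.
Shares after redistribution: Becker 46,746.0323 → $46,746.03; Kowalski 26,347.9677 → $26,347.97.

Becker: $46,746.03 | Haddad: $17,500.00 | Kowalski: $26,347.97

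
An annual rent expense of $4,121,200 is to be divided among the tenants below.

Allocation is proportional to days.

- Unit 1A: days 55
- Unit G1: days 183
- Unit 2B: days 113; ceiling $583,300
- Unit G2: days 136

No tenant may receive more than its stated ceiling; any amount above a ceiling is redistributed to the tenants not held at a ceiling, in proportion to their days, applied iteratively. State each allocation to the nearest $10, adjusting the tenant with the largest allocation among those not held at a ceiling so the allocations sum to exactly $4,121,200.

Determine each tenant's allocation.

Combined days = 487.
Unconstrained shares: Unit 1A 465,433.26; Unit G1 1,548,623.41; Unit 2B 956,253.80; Unit G2 1,150,889.53.
Held at cap: Unit 2B ($583,300); balance $3,537,900 reallocated over remaining days 374.
Shares after redistribution: Unit 1A 520,279.41 → $520,280; Unit G1 1,731,111.50 → $1,731,110; Unit G2 1,286,509.09 → $1,286,510.

Unit 1A: $520,280 · Unit G1: $1,731,110 · Unit 2B: $583,300 · Unit G2: $1,286,510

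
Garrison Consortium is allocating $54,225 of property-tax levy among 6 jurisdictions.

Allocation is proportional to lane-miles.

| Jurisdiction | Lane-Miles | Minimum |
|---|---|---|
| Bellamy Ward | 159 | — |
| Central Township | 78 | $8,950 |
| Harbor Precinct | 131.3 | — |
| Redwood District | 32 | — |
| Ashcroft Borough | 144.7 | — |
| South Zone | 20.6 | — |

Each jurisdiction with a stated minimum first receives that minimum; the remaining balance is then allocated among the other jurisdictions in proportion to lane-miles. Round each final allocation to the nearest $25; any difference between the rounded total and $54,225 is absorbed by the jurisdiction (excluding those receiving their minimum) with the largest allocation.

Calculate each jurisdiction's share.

Fund the minimums — Central Township $8,950. Balance $45,275.
Balance split over remaining lane-miles 487.6: Bellamy Ward 14,763.59 → $14,775; Harbor Precinct 12,191.57 → $12,200; Redwood District 2,971.29 → $2,975; Ashcroft Borough 13,435.79 → $13,425; South Zone 1,912.77 → $1,925.
Rounding difference −$25 applied to Bellamy Ward → $14,750.

Bellamy Ward: $14,750 · Central Township: $8,950 · Harbor Precinct: $12,200 · Redwood District: $2,975 · Ashcroft Borough: $13,425 · South Zone: $1,925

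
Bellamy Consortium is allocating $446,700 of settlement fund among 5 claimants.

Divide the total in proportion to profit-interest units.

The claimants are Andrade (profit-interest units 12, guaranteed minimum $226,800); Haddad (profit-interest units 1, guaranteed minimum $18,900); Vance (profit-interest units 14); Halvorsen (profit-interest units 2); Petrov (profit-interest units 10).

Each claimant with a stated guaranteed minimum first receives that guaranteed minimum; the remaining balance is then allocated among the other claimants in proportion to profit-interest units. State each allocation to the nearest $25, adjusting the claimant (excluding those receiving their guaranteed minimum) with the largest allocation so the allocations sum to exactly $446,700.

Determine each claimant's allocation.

Minimums first: Andrade $226,800; Haddad $18,900. Residual $201,000.
Residual split over remaining profit-interest units 26: Vance 108,230.77 → $108,225; Halvorsen 15,461.54 → $15,450; Petrov 77,307.69 → $77,300.
Rounding difference +$25 applied to Vance → $108,250.

Andrade: $226,800 · Haddad: $18,900 · Vance: $108,250 · Halvorsen: $15,450 · Petrov: $77,300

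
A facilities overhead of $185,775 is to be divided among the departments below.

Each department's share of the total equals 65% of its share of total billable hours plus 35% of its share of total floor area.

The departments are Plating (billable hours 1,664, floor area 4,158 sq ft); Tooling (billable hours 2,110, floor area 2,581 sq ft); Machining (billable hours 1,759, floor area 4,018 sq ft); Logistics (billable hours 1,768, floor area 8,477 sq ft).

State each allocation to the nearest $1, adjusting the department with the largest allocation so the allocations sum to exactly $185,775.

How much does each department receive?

Billable hours total 7,301; floor area total 19,234.
Composite weights (65% billable hours + 35% floor area): Plating 0.2238; Tooling 0.2348; Machining 0.2297; Logistics 0.3117.
Proportional shares: Plating 41,577.74; Tooling 43,623.18; Machining 42,675.70; Logistics 57,898.37.
Rounded to nearest $1: Plating $41,578; Tooling $43,623; Machining $42,676; Logistics $57,898. Sum = $185,775.
No rounding difference to absorb.

Plating: $41,578 | Tooling: $43,623 | Machining: $42,676 | Logistics: $57,898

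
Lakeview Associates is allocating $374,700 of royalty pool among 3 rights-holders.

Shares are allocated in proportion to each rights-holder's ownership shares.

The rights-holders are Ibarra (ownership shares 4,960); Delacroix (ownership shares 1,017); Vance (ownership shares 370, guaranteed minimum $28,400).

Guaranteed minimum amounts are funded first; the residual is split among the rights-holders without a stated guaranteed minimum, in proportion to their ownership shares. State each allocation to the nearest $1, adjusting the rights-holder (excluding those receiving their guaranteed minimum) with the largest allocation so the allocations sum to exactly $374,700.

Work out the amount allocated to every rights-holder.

Fund the minimums — Vance $28,400. Balance $346,300.
Balance split over remaining ownership shares 5,977: Ibarra 287,376.28 → $287,376; Delacroix 58,923.72 → $58,924.

Ibarra: $287,376; Delacroix: $58,924; Vance: $28,400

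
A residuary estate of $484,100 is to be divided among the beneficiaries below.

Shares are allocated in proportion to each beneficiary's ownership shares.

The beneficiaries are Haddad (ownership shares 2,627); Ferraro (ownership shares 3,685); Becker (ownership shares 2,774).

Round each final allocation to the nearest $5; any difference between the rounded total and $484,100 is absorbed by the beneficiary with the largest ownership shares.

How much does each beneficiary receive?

Haddad: $139,965 · Ferraro: $196,335 · Becker: $147,800

Total ownership shares = 2,627 + 3,685 + 2,774 = 9,086.
Raw shares: Haddad 139,965.96; Ferraro 196,335.96; Becker 147,798.08.
After rounding ($5): Haddad $139,965; Ferraro $196,335; Becker $147,800. Sum = $484,100.
Sum already equals the total — no adjustment.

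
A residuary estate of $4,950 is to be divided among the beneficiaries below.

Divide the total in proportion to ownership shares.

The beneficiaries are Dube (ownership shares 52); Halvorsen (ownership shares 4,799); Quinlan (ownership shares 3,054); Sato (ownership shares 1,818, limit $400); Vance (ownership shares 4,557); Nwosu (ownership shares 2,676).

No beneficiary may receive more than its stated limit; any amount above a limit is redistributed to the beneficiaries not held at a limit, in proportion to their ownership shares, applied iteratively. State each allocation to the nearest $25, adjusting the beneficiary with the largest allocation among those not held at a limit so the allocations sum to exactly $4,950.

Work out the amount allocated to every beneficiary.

Ownership shares total: 16,956.
Pro-rata shares before constraints: Dube 15.18; Halvorsen 1,400.98; Quinlan 891.56; Sato 530.73; Vance 1,330.33; Nwosu 781.21.
Cap binds for Sato ($400); residual $4,550 reallocated over remaining ownership shares 15,138.
Shares after redistribution: Dube 15.63 → $25; Halvorsen 1,442.43 → $1,450; Quinlan 917.93 → $925; Vance 1,369.69 → $1,375; Nwosu 804.32 → $800.
Rounding difference −$25 applied to Halvorsen → $1,425.

Dube: $25 | Halvorsen: $1,425 | Quinlan: $925 | Sato: $400 | Vance: $1,375 | Nwosu: $800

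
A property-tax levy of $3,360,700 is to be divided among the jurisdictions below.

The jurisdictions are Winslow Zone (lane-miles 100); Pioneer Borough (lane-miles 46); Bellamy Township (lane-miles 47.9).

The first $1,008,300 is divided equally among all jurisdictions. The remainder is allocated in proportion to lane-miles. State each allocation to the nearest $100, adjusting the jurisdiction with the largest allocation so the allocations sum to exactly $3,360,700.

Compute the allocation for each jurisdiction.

$1,008,300 shared equally gives $336,100 per jurisdiction.
Remainder $2,352,400 by lane-miles (total 193.9): Winslow Zone 1,213,202.68 → $1,213,200; Pioneer Borough 558,073.23 → $558,100; Bellamy Township 581,124.08 → $581,100.
Totals: Winslow Zone $336,100 + $1,213,200 = $1,549,300; Pioneer Borough $336,100 + $558,100 = $894,200; Bellamy Township $336,100 + $581,100 = $917,200.

Winslow Zone: $1,549,300; Pioneer Borough: $894,200; Bellamy Township: $917,200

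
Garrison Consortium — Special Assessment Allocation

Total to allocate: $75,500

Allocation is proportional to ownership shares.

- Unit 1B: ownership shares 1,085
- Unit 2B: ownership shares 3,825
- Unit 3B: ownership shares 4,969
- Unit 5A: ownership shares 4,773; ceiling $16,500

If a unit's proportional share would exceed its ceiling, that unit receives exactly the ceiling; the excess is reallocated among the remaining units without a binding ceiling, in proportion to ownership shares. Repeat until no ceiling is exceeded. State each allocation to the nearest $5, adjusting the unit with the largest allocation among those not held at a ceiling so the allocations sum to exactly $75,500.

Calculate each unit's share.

Sum of ownership shares: 14,652.
Unconstrained shares: Unit 1B 5,590.87; Unit 2B 19,709.77; Unit 3B 25,604.66; Unit 5A 24,594.70.
Capped: Unit 5A ($16,500); remaining pool $59,000 reallocated over remaining ownership shares 9,879.
Remaining shares: Unit 1B 6,479.91 → $6,480; Unit 2B 22,843.91 → $22,845; Unit 3B 29,676.18 → $29,675.

Unit 1B: $6,480 · Unit 2B: $22,845 · Unit 3B: $29,675 · Unit 5A: $16,500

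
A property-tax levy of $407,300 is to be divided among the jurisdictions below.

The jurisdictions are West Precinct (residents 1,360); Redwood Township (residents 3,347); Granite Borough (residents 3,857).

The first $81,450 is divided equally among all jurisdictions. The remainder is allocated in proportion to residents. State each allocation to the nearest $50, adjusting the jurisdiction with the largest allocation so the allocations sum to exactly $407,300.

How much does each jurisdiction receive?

West Precinct: $78,900; Redwood Township: $154,500; Granite Borough: $173,900

$81,450 shared equally gives $27,150 per jurisdiction.
Remainder $325,850 by residents (total 8,564): West Precinct 51,746.38 → $51,750; Redwood Township 127,349.36 → $127,350; Granite Borough 146,754.26 → $146,750.
Totals: West Precinct $27,150 + $51,750 = $78,900; Redwood Township $27,150 + $127,350 = $154,500; Granite Borough $27,150 + $146,750 = $173,900.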